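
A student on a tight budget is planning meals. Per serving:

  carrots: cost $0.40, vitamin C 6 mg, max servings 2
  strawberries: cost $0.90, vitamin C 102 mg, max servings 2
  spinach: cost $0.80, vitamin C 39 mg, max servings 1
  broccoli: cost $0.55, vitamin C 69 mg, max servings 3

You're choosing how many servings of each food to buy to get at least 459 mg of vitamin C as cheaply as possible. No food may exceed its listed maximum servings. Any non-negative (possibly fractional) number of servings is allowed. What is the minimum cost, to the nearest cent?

$4.85

Cost per mg of vitamin C: broccoli $0.0080, strawberries $0.0088, spinach $0.0205, carrots $0.0667.
Take 3 servings of broccoli: +207.0 mg vitamin C for $1.65 (total $1.65, still need 252.0 mg).
Take 2 servings of strawberries: +204.0 mg vitamin C for $1.80 (total $3.45, still need 48.0 mg).
Take 1 serving of spinach: +39.0 mg vitamin C for $0.80 (total $4.25, still need 9.0 mg).
Take 1.5 servings of carrots: +9.0 mg vitamin C for $0.60 (total $4.85, still need 0.0 mg).
Filling from the cheapest source first is optimal under one linear minimum: $4.85.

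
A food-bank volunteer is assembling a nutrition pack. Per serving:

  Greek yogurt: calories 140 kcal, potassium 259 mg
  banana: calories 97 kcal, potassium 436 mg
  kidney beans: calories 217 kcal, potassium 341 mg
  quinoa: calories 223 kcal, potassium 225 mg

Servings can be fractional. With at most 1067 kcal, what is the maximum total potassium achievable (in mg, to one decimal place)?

Potassium per kcal: banana 4.495, Greek yogurt 1.85, kidney beans 1.571, quinoa 1.009.
With no serving limits, spend the whole calories allowance on banana: 1067 kcal / 97 kcal × 436 mg = 4796.0 mg.

4796.0 mg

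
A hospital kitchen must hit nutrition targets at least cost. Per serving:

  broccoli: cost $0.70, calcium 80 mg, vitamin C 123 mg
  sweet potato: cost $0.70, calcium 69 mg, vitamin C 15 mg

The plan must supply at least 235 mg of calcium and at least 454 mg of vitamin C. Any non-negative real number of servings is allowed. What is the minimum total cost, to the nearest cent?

$2.58

An LP optimum is at a vertex; with two nutrient constraints at most two foods are used. Check each candidate.
broccoli only: max(235/80, 454/123) = 3.691 servings → $2.58.
sweet potato only: max(235/69, 454/15) = 30.27 servings → $21.19.
broccoli + sweet potato: the both-tight solution has a negative serving — not a feasible corner.
Cheapest feasible corner: $2.58.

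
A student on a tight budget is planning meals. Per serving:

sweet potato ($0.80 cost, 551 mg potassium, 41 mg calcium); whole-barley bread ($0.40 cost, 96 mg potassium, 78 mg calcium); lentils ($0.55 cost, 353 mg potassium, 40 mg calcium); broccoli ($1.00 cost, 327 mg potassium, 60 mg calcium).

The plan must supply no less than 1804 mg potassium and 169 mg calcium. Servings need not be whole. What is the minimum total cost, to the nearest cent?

$2.71

For a min-cost LP with two ≥-constraints, a basic feasible solution has at most two positive variables.
sweet potato only: max(1804/551, 169/41) = 4.122 servings → $3.30.
whole-barley bread only: max(1804/96, 169/78) = 18.79 servings → $7.52.
lentils only: max(1804/353, 169/40) = 5.11 servings → $2.81.
broccoli only: max(1804/327, 169/60) = 5.517 servings → $5.52.
sweet potato + whole-barley bread with both tight: 3.189 servings and 0.4906 servings → $2.75.
sweet potato + lentils with both tight: 1.652 servings and 2.531 servings → $2.71.
sweet potato + broccoli with both tight: 2.696 servings and 0.9747 servings → $3.13.
whole-barley bread + lentils with both targets exact would need a negative amount; discard.
whole-barley bread + broccoli: intersection lies outside the first quadrant.
lentils + broccoli: intersection lies outside the first quadrant.
The minimum over all feasible corners is $2.71.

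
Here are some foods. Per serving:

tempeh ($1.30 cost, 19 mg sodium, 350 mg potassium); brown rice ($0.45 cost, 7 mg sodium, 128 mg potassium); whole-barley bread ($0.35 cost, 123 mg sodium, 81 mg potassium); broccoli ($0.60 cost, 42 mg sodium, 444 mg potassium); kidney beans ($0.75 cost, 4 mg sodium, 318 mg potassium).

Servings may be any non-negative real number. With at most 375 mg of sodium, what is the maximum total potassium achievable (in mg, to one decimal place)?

29812.5 mg

Potassium per mg sodium: kidney beans 79.5, tempeh 18.42, brown rice 18.29, broccoli 10.57, whole-barley bread 0.6585.
With no serving limits, spend the whole sodium allowance on kidney beans: 375 mg / 4 mg × 318 mg = 29812.5 mg.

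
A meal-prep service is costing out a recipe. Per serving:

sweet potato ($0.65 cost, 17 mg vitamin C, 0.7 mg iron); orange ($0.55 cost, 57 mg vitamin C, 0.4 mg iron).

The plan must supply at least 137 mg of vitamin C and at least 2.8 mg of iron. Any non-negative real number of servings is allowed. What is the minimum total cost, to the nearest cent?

$2.86

This is a tiny linear program; its minimum lies at a vertex of the feasible set. List the vertices and price them.
sweet potato only: max(137/17, 2.8/0.7) = 8.059 servings → $5.24.
orange only: max(137/57, 2.8/0.4) = 7 servings → $3.85.
sweet potato + orange with both tight: 3.166 servings and 1.459 servings → $2.86.
Cheapest feasible corner: $2.86.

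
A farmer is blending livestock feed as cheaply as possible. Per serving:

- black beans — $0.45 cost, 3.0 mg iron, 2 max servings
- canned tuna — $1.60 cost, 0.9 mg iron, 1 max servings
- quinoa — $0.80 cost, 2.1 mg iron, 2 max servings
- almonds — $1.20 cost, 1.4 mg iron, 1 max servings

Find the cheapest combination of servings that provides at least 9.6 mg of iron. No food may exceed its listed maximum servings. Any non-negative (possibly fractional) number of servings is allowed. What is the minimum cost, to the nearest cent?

Cost per mg of iron: black beans $0.1500, quinoa $0.3810, almonds $0.8571, canned tuna $1.7778.
Take 2 servings of black beans: +6.0 mg iron for $0.90 (total $0.90, still need 3.6 mg).
Take 1.714 servings of quinoa: +3.6 mg iron for $1.37 (total $2.27, still need 0.0 mg).
Filling from the cheapest source first is optimal under one linear minimum: $2.27.

$2.27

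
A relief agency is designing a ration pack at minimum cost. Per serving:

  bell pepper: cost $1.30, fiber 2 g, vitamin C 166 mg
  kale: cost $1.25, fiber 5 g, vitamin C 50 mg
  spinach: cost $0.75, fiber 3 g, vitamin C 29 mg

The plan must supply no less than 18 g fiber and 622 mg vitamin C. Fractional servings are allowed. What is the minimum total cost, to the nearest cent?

$6.92

Check every corner: each single food scaled to meet both minima, and each pair solved so both constraints bind.
bell pepper only: max(18/2, 622/166) = 9 servings → $11.70.
kale only: max(18/5, 622/50) = 12.44 servings → $15.55.
spinach only: max(18/3, 622/29) = 21.45 servings → $16.09.
bell pepper + kale with both tight: 3.027 servings and 2.389 servings → $6.92.
bell pepper + spinach with both tight: 3.055 servings and 3.964 servings → $6.94.
kale + spinach with both targets exact would need a negative amount; discard.
The minimum over all feasible corners is $6.92.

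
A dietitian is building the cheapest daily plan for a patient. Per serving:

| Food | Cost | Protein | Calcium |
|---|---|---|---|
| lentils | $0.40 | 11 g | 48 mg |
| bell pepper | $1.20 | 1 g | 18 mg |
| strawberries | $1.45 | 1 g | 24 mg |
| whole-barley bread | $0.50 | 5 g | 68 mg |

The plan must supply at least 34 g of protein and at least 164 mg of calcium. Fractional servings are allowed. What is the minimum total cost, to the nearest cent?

A basic optimal solution has at most two foods positive. Try each food alone and each pair with both targets met exactly.
lentils only: max(34/11, 164/48) = 3.417 servings → $1.37.
bell pepper only: max(34/1, 164/18) = 34 servings → $40.80.
strawberries only: max(34/1, 164/24) = 34 servings → $49.30.
whole-barley bread only: max(34/5, 164/68) = 6.8 servings → $3.40.
lentils + bell pepper with both tight: 2.987 servings and 1.147 servings → $2.57.
lentils + strawberries with both tight: 3.019 servings and 0.7963 servings → $2.36.
lentils + whole-barley bread with both tight: 2.937 servings and 0.3386 servings → $1.34.
bell pepper + strawberries with both targets exact would need a negative amount; discard.
bell pepper + whole-barley bread: intersection lies outside the first quadrant.
strawberries + whole-barley bread with both targets exact would need a negative amount; discard.
Cheapest feasible corner: $1.34.

$1.34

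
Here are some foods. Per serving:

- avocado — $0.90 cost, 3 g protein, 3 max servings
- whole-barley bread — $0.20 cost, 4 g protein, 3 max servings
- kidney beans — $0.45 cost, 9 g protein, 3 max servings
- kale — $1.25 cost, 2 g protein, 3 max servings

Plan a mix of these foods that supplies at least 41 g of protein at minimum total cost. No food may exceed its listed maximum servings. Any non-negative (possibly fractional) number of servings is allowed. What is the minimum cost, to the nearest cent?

$2.55

Cost per g of protein: whole-barley bread $0.0500, kidney beans $0.0500, avocado $0.3000, kale $0.6250.
Take 3 servings of whole-barley bread: +12.0 g protein for $0.60 (total $0.60, still need 29.0 g).
Take 3 servings of kidney beans: +27.0 g protein for $1.35 (total $1.95, still need 2.0 g).
Take 0.6667 servings of avocado: +2.0 g protein for $0.60 (total $2.55, still need 0.0 g).
Greedy by cheapest-per-g is optimal for a single linear constraint, so the minimum cost is $2.55.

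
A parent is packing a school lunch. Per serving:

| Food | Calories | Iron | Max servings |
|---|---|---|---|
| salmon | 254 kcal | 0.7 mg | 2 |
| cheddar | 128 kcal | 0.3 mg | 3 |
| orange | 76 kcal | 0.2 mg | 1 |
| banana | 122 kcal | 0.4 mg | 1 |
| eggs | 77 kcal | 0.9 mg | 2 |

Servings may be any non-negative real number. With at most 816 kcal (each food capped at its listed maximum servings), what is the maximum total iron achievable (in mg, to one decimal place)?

Iron per kcal: eggs 0.01169, banana 0.003279, salmon 0.002756, orange 0.002632, cheddar 0.002344.
Take 2 servings of eggs: uses 154 kcal, +1.8 mg iron (running total 1.8 mg).
Take 1 serving of banana: uses 122 kcal, +0.4 mg iron (running total 2.2 mg).
Take 2 servings of salmon: uses 508 kcal, +1.4 mg iron (running total 3.6 mg).
Take 0.4211 servings of orange: uses 32 kcal, +0.1 mg iron (running total 3.7 mg).
Filling greedily by iron-per-kcal is optimal for one linear limit, giving 3.7 mg.

3.7 mg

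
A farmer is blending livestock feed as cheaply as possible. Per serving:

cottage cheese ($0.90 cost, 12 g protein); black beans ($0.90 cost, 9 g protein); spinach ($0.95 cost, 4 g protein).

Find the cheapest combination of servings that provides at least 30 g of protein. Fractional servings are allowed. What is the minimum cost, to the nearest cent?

Cost per g of protein: cottage cheese $0.0750, black beans $0.1000, spinach $0.2375.
With no serving limits, use only cottage cheese: 30 g / 12 g = 2.5 servings × $0.90 = $2.25.

$2.25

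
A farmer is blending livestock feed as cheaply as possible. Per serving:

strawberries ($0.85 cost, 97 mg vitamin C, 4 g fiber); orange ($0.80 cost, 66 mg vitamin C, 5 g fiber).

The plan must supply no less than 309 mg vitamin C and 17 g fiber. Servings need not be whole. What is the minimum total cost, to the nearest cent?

A basic optimal solution has at most two foods positive. Try each food alone and each pair with both targets met exactly.
strawberries only: max(309/97, 17/4) = 4.25 servings → $3.61.
orange only: max(309/66, 17/5) = 4.682 servings → $3.75.
strawberries + orange with both tight: 1.914 servings and 1.869 servings → $3.12.
Cheapest feasible corner: $3.12.

$3.12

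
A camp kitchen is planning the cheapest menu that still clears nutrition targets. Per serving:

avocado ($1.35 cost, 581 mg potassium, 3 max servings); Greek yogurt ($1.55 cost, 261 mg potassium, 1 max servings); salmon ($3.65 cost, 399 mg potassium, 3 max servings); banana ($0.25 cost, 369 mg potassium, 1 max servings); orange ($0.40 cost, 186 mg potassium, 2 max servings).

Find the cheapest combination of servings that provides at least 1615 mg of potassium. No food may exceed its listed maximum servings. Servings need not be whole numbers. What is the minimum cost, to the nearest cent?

Cost per mg of potassium: banana $0.0007, orange $0.0022, avocado $0.0023, Greek yogurt $0.0059, salmon $0.0091.
Take 1 serving of banana: +369.0 mg potassium for $0.25 (total $0.25, still need 1246.0 mg).
Take 2 servings of orange: +372.0 mg potassium for $0.80 (total $1.05, still need 874.0 mg).
Take 1.504 servings of avocado: +874.0 mg potassium for $2.03 (total $3.08, still need 0.0 mg).
Filling from the cheapest source first is optimal under one linear minimum: $3.08.

$3.08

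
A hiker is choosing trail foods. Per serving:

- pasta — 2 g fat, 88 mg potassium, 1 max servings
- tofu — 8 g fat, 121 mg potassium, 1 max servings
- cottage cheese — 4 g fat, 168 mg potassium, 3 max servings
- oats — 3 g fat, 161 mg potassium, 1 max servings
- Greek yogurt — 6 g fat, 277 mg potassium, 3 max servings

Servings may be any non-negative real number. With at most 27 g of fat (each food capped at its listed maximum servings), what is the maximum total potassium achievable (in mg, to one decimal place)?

1248.0 mg

Potassium per g fat: oats 53.67, Greek yogurt 46.17, pasta 44, cottage cheese 42, tofu 15.12.
Take 1 serving of oats: uses 3 g fat, +161.0 mg potassium (running total 161.0 mg).
Take 3 servings of Greek yogurt: uses 18 g fat, +831.0 mg potassium (running total 992.0 mg).
Take 1 serving of pasta: uses 2 g fat, +88.0 mg potassium (running total 1080.0 mg).
Take 1 serving of cottage cheese: uses 4 g fat, +168.0 mg potassium (running total 1248.0 mg).
Greedy by best ratio exhausts the fat allowance optimally: 1248.0 mg.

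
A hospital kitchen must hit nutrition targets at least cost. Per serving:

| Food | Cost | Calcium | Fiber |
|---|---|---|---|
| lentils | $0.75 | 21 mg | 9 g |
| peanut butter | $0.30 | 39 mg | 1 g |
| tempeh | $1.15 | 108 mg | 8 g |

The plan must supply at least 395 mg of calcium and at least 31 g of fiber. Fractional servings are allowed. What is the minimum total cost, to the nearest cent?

$4.33

Two binding constraints pin down two serving amounts, so the optimal mix uses at most two foods. The candidates are each food alone (scaled to the tighter of calcium/fiber) and each pair with both constraints tight.
lentils only: max(395/21, 31/9) = 18.81 servings → $14.11.
peanut butter only: max(395/39, 31/1) = 31 servings → $9.30.
tempeh only: max(395/108, 31/8) = 3.875 servings → $4.46.
lentils + peanut butter with both tight: 2.467 servings and 8.8 servings → $4.49.
lentils + tempeh with both tight: 0.2338 servings and 3.612 servings → $4.33.
peanut butter + tempeh: intersection lies outside the first quadrant.
The minimum over all feasible corners is $4.33.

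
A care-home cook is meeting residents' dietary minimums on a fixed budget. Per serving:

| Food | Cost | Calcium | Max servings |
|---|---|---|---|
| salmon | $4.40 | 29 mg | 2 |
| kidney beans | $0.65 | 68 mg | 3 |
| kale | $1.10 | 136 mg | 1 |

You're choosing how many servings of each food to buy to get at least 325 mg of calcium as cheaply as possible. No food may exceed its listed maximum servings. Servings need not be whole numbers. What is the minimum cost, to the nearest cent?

Cost per mg of calcium: kale $0.0081, kidney beans $0.0096, salmon $0.1517.
Take 1 serving of kale: +136.0 mg calcium for $1.10 (total $1.10, still need 189.0 mg).
Take 2.779 servings of kidney beans: +189.0 mg calcium for $1.81 (total $2.91, still need 0.0 mg).
Filling from the cheapest source first is optimal under one linear minimum: $2.91.

$2.91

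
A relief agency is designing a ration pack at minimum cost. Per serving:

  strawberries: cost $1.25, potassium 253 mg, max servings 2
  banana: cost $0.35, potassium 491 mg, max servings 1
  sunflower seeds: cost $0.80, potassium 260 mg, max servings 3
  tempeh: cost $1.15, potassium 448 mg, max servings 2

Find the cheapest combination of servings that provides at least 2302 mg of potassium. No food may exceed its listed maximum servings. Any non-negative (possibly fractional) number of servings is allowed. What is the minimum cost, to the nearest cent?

Cost per mg of potassium: banana $0.0007, tempeh $0.0026, sunflower seeds $0.0031, strawberries $0.0049.
Take 1 serving of banana: +491.0 mg potassium for $0.35 (total $0.35, still need 1811.0 mg).
Take 2 servings of tempeh: +896.0 mg potassium for $2.30 (total $2.65, still need 915.0 mg).
Take 3 servings of sunflower seeds: +780.0 mg potassium for $2.40 (total $5.05, still need 135.0 mg).
Take 0.5336 servings of strawberries: +135.0 mg potassium for $0.67 (total $5.72, still need 0.0 mg).
Filling from the cheapest source first is optimal under one linear minimum: $5.72.

$5.72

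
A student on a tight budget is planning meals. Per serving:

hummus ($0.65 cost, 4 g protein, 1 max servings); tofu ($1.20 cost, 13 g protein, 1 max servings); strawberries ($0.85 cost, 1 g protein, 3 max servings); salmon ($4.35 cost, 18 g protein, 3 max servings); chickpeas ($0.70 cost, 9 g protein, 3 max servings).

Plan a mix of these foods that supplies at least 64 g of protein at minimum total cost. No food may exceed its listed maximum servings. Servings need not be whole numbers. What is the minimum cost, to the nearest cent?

$8.78

Cost per g of protein: chickpeas $0.0778, tofu $0.0923, hummus $0.1625, salmon $0.2417, strawberries $0.8500.
Take 3 servings of chickpeas: +27.0 g protein for $2.10 (total $2.10, still need 37.0 g).
Take 1 serving of tofu: +13.0 g protein for $1.20 (total $3.30, still need 24.0 g).
Take 1 serving of hummus: +4.0 g protein for $0.65 (total $3.95, still need 20.0 g).
Take 1.111 servings of salmon: +20.0 g protein for $4.83 (total $8.78, still need 0.0 g).
Filling from the cheapest source first is optimal under one linear minimum: $8.78.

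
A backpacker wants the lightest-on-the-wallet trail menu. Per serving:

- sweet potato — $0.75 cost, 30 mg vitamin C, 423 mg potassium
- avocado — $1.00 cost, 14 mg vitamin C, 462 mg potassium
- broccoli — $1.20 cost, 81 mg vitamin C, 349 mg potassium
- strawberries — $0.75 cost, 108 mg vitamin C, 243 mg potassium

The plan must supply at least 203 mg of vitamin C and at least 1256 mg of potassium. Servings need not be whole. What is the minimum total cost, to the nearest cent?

With two linear requirements the optimum uses one or two foods; enumerate the corners.
sweet potato only: max(203/30, 1256/423) = 6.767 servings → $5.08.
avocado only: max(203/14, 1256/462) = 14.5 servings → $14.50.
broccoli only: max(203/81, 1256/349) = 3.599 servings → $4.32.
strawberries only: max(203/108, 1256/243) = 5.169 servings → $3.88.
sweet potato + avocado: intersection lies outside the first quadrant.
sweet potato + broccoli with both tight: 1.298 servings and 2.025 servings → $3.40.
sweet potato + strawberries with both tight: 2.248 servings and 1.255 servings → $2.63.
avocado + broccoli with both tight: 0.9494 servings and 2.342 servings → $3.76.
avocado + strawberries with both tight: 1.857 servings and 1.639 servings → $3.09.
broccoli + strawberries: intersection lies outside the first quadrant.
Cheapest feasible corner: $2.63.

$2.63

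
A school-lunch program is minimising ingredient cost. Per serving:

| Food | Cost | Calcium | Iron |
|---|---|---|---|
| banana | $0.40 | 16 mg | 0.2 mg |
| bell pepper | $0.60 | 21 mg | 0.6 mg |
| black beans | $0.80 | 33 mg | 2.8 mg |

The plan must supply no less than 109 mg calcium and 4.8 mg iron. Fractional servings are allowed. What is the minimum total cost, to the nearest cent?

Minimising a linear cost over {calcium ≥ 109, iron ≥ 4.8, servings ≥ 0} — the optimum is at a vertex, using one or two foods.
banana only: max(109/16, 4.8/0.2) = 24 servings → $9.60.
bell pepper only: max(109/21, 4.8/0.6) = 8 servings → $4.80.
black beans only: max(109/33, 4.8/2.8) = 3.303 servings → $2.64.
banana + bell pepper: the both-tight solution has a negative serving — not a feasible corner.
banana + black beans with both tight: 3.843 servings and 1.44 servings → $2.69.
bell pepper + black beans with both tight: 3.764 servings and 0.9077 servings → $2.98.
The minimum over all feasible corners is $2.64.

$2.64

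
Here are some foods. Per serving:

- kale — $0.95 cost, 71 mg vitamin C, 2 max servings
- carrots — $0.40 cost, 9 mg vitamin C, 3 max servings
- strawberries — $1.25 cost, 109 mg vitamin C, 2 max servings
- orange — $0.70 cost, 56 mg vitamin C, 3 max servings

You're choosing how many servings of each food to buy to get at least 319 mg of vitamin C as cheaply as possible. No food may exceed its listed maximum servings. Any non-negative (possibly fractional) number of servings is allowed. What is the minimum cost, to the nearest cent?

$3.76

Cost per mg of vitamin C: strawberries $0.0115, orange $0.0125, kale $0.0134, carrots $0.0444.
Take 2 servings of strawberries: +218.0 mg vitamin C for $2.50 (total $2.50, still need 101.0 mg).
Take 1.804 servings of orange: +101.0 mg vitamin C for $1.26 (total $3.76, still need 0.0 mg).
Greedy by cheapest-per-mg is optimal for a single linear constraint, so the minimum cost is $3.76.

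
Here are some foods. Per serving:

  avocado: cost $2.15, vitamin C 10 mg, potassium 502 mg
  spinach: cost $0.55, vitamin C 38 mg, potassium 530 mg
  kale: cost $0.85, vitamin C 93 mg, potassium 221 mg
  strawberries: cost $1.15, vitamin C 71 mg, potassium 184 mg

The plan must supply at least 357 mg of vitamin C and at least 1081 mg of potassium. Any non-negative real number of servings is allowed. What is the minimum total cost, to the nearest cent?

$3.37

This is a tiny linear program; its minimum lies at a vertex of the feasible set. List the vertices and price them.
avocado only: max(357/10, 1081/502) = 35.7 servings → $76.75.
spinach only: max(357/38, 1081/530) = 9.395 servings → $5.17.
kale only: max(357/93, 1081/221) = 4.891 servings → $4.16.
strawberries only: max(357/71, 1081/184) = 5.875 servings → $6.76.
avocado + spinach: the both-tight solution has a negative serving — not a feasible corner.
avocado + kale with both tight: 0.4865 servings and 3.786 servings → $4.26.
avocado + strawberries with both tight: 0.3273 servings and 4.982 servings → $6.43.
spinach + kale with both tight: 0.5291 servings and 3.623 servings → $3.37.
spinach + strawberries with both tight: 0.3611 servings and 4.835 servings → $5.76.
kale + strawberries: intersection lies outside the first quadrant.
The minimum over all feasible corners is $3.37.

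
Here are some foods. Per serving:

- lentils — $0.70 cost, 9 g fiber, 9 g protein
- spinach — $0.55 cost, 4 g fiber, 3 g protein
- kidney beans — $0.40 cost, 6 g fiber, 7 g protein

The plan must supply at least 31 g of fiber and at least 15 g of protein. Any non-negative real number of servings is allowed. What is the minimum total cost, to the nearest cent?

lentils only: max(31/9, 15/9) = 3.444 servings → $2.41.
spinach only: max(31/4, 15/3) = 7.75 servings → $4.26.
kidney beans only: max(31/6, 15/7) = 5.167 servings → $2.07.
lentils + spinach with both targets exact would need a negative amount; discard.
lentils + kidney beans with both targets exact would need a negative amount; discard.
spinach + kidney beans: the both-tight solution has a negative serving — not a feasible corner.
The minimum over all feasible corners is $2.07.

$2.07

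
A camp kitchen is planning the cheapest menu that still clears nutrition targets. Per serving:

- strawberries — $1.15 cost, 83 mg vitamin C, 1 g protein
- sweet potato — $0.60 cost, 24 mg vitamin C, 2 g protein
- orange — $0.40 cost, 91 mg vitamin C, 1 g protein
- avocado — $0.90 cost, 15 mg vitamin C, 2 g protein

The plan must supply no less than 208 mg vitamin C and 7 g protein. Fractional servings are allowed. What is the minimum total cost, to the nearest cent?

strawberries only: max(208/83, 7/1) = 7 servings → $8.05.
sweet potato only: max(208/24, 7/2) = 8.667 servings → $5.20.
orange only: max(208/91, 7/1) = 7 servings → $2.80.
avocado only: max(208/15, 7/2) = 13.87 servings → $12.48.
strawberries + sweet potato with both tight: 1.746 servings and 2.627 servings → $3.58.
strawberries + orange with both targets exact would need a negative amount; discard.
strawberries + avocado with both tight: 2.06 servings and 2.47 servings → $4.59.
sweet potato + orange with both tight: 2.715 servings and 1.57 servings → $2.26.
sweet potato + avocado with both targets exact would need a negative amount; discard.
orange + avocado with both tight: 1.862 servings and 2.569 servings → $3.06.
Cheapest feasible corner: $2.26.

$2.26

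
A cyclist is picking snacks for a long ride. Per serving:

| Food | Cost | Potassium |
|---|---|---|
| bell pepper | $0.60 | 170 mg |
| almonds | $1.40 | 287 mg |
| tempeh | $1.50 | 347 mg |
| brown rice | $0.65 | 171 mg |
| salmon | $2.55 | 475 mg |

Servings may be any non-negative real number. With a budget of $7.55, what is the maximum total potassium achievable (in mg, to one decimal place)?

2139.2 mg

Potassium per dollar: bell pepper 283.3, brown rice 263.1, tempeh 231.3, almonds 205, salmon 186.3.
With no serving limits, spend the whole cost allowance on bell pepper: $7.55 / $0.60 × 170 mg = 2139.2 mg.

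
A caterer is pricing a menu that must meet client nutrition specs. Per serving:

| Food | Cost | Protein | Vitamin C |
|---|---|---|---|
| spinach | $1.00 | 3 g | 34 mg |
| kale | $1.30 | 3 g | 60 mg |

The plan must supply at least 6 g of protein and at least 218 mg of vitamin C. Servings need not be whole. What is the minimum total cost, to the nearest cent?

Check every corner: each single food scaled to meet both minima, and each pair solved so both constraints bind.
spinach only: max(6/3, 218/34) = 6.412 servings → $6.41.
kale only: max(6/3, 218/60) = 3.633 servings → $4.72.
spinach + kale: the both-tight solution has a negative serving — not a feasible corner.
Cheapest feasible corner: $4.72.

$4.72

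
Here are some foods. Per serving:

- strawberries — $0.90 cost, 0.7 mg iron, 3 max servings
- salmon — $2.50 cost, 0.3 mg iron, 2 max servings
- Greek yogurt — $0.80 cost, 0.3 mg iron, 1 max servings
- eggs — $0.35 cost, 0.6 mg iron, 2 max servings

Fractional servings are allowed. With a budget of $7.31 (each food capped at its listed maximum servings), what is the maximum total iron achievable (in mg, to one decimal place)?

4.0 mg

Iron per dollar: eggs 1.714, strawberries 0.7778, Greek yogurt 0.375, salmon 0.12.
Take 2 servings of eggs: spends $0.70, +1.2 mg iron (running total 1.2 mg).
Take 3 servings of strawberries: spends $2.70, +2.1 mg iron (running total 3.3 mg).
Take 1 serving of Greek yogurt: spends $0.80, +0.3 mg iron (running total 3.6 mg).
Take 1.244 servings of salmon: spends $3.11, +0.4 mg iron (running total 4.0 mg).
Greedy by best ratio exhausts the cost allowance optimally: 4.0 mg.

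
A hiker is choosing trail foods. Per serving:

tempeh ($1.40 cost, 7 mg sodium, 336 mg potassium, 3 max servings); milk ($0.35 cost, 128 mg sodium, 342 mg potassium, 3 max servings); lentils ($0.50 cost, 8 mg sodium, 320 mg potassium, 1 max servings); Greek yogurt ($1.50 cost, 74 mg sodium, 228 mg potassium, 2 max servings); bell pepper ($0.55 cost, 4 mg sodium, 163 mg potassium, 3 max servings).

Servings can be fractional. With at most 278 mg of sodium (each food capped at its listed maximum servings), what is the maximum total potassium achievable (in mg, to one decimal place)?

Potassium per mg sodium: tempeh 48, bell pepper 40.75, lentils 40, Greek yogurt 3.081, milk 2.672.
Take 3 servings of tempeh: uses 21 mg sodium, +1008.0 mg potassium (running total 1008.0 mg).
Take 3 servings of bell pepper: uses 12 mg sodium, +489.0 mg potassium (running total 1497.0 mg).
Take 1 serving of lentils: uses 8 mg sodium, +320.0 mg potassium (running total 1817.0 mg).
Take 2 servings of Greek yogurt: uses 148 mg sodium, +456.0 mg potassium (running total 2273.0 mg).
Take 0.6953 servings of milk: uses 89 mg sodium, +237.8 mg potassium (running total 2510.8 mg).
Filling greedily by potassium-per-mg sodium is optimal for one linear limit, giving 2510.8 mg.

2510.8 mg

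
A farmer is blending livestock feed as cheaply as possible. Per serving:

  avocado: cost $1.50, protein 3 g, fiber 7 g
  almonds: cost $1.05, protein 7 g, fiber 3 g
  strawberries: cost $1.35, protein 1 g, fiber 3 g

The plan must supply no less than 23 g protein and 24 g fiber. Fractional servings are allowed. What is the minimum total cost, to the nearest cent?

$6.05

Check every corner: each single food scaled to meet both minima, and each pair solved so both constraints bind.
avocado only: max(23/3, 24/7) = 7.667 servings → $11.50.
almonds only: max(23/7, 24/3) = 8 servings → $8.40.
strawberries only: max(23/1, 24/3) = 23 servings → $31.05.
avocado + almonds with both tight: 2.475 servings and 2.225 servings → $6.05.
avocado + strawberries: the both-tight solution has a negative serving — not a feasible corner.
almonds + strawberries with both tight: 2.5 servings and 5.5 servings → $10.05.
The minimum over all feasible corners is $6.05.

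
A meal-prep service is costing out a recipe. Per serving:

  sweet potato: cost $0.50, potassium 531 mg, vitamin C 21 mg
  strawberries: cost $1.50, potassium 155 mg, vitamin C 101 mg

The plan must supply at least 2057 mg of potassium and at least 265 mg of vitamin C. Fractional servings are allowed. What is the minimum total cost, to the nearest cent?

$4.56

Two binding constraints pin down two serving amounts, so the optimal mix uses at most two foods. The candidates are each food alone (scaled to the tighter of potassium/vitamin C) and each pair with both constraints tight.
sweet potato only: max(2057/531, 265/21) = 12.62 servings → $6.31.
strawberries only: max(2057/155, 265/101) = 13.27 servings → $19.91.
sweet potato + strawberries with both tight: 3.309 servings and 1.936 servings → $4.56.
The minimum over all feasible corners is $4.56.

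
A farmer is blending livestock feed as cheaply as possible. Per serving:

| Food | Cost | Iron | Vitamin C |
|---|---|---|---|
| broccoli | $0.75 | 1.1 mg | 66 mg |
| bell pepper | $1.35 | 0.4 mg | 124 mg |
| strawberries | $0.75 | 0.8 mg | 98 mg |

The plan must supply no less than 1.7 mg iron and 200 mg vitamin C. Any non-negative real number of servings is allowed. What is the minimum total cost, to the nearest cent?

For a min-cost LP with two ≥-constraints, a basic feasible solution has at most two positive variables.
broccoli only: max(1.7/1.1, 200/66) = 3.03 servings → $2.27.
bell pepper only: max(1.7/0.4, 200/124) = 4.25 servings → $5.74.
strawberries only: max(1.7/0.8, 200/98) = 2.125 servings → $1.59.
broccoli + bell pepper with both tight: 1.189 servings and 0.98 servings → $2.21.
broccoli + strawberries with both tight: 0.12 servings and 1.96 servings → $1.56.
bell pepper + strawberries: intersection lies outside the first quadrant.
The minimum over all feasible corners is $1.56.

$1.56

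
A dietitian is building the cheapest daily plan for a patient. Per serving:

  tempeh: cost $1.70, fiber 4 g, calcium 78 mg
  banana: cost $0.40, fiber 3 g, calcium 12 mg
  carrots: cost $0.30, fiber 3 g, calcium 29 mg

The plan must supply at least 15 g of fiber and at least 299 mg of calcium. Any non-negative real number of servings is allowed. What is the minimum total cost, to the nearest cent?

At the optimum either one food covers both requirements or two foods hit both targets exactly; no other combination can be cheaper.
tempeh only: max(15/4, 299/78) = 3.833 servings → $6.52.
banana only: max(15/3, 299/12) = 24.92 servings → $9.97.
carrots only: max(15/3, 299/29) = 10.31 servings → $3.09.
tempeh + banana: the both-tight solution has a negative serving — not a feasible corner.
tempeh + carrots with both targets exact would need a negative amount; discard.
banana + carrots: intersection lies outside the first quadrant.
So the least-cost plan costs $3.09.

$3.09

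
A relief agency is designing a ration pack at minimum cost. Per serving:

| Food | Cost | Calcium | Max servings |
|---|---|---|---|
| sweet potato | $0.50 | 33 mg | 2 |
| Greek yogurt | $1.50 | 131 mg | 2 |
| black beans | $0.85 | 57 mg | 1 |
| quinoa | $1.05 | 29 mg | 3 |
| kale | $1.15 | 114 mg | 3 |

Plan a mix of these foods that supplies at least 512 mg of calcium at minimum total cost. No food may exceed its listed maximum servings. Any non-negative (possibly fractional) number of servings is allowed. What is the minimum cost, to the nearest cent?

$5.40

Cost per mg of calcium: kale $0.0101, Greek yogurt $0.0115, black beans $0.0149, sweet potato $0.0152, quinoa $0.0362.
Take 3 servings of kale: +342.0 mg calcium for $3.45 (total $3.45, still need 170.0 mg).
Take 1.298 servings of Greek yogurt: +170.0 mg calcium for $1.95 (total $5.40, still need 0.0 mg).
Greedy by cheapest-per-mg is optimal for a single linear constraint, so the minimum cost is $5.40.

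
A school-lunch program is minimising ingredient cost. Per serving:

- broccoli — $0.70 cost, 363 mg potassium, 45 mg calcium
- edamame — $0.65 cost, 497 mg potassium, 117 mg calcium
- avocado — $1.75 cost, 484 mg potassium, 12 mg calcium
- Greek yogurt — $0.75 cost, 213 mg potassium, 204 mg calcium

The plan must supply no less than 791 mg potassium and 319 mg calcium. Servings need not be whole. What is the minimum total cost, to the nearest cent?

A basic optimal solution has at most two foods positive. Try each food alone and each pair with both targets met exactly.
broccoli only: max(791/363, 319/45) = 7.089 servings → $4.96.
edamame only: max(791/497, 319/117) = 2.726 servings → $1.77.
avocado only: max(791/484, 319/12) = 26.58 servings → $46.52.
Greek yogurt only: max(791/213, 319/204) = 3.714 servings → $2.79.
broccoli + edamame with both targets exact would need a negative amount; discard.
broccoli + avocado: intersection lies outside the first quadrant.
broccoli + Greek yogurt with both tight: 1.449 servings and 1.244 servings → $1.95.
edamame + avocado: the both-tight solution has a negative serving — not a feasible corner.
edamame + Greek yogurt with both tight: 1.222 servings and 0.8631 servings → $1.44.
avocado + Greek yogurt with both tight: 0.9713 servings and 1.507 servings → $2.83.
The minimum over all feasible corners is $1.44.

$1.44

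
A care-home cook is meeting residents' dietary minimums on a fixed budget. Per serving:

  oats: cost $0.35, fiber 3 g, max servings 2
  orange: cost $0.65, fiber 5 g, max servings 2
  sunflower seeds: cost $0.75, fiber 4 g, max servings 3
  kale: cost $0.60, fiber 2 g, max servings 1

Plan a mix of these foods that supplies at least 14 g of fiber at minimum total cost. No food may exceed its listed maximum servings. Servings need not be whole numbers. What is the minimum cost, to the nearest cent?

$1.74

Cost per g of fiber: oats $0.1167, orange $0.1300, sunflower seeds $0.1875, kale $0.3000.
Take 2 servings of oats: +6.0 g fiber for $0.70 (total $0.70, still need 8.0 g).
Take 1.6 servings of orange: +8.0 g fiber for $1.04 (total $1.74, still need 0.0 g).
Filling from the cheapest source first is optimal under one linear minimum: $1.74.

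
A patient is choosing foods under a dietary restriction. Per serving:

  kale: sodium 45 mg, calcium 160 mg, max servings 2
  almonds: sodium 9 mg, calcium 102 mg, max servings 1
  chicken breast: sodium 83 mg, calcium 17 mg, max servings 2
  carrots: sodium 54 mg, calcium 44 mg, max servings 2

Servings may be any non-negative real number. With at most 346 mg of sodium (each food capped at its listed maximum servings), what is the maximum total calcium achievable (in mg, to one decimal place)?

538.5 mg

Calcium per mg sodium: almonds 11.33, kale 3.556, carrots 0.8148, chicken breast 0.2048.
Take 1 serving of almonds: uses 9 mg sodium, +102.0 mg calcium (running total 102.0 mg).
Take 2 servings of kale: uses 90 mg sodium, +320.0 mg calcium (running total 422.0 mg).
Take 2 servings of carrots: uses 108 mg sodium, +88.0 mg calcium (running total 510.0 mg).
Take 1.675 servings of chicken breast: uses 139 mg sodium, +28.5 mg calcium (running total 538.5 mg).
Greedy by best ratio exhausts the sodium allowance optimally: 538.5 mg.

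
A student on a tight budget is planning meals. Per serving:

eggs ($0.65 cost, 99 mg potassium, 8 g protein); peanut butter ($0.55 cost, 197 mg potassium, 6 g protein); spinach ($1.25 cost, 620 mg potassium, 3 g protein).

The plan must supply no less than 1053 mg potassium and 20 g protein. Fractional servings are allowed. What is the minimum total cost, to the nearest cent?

Two binding constraints pin down two serving amounts, so the optimal mix uses at most two foods. The candidates are each food alone (scaled to the tighter of potassium/protein) and each pair with both constraints tight.
eggs only: max(1053/99, 20/8) = 10.64 servings → $6.91.
peanut butter only: max(1053/197, 20/6) = 5.345 servings → $2.94.
spinach only: max(1053/620, 20/3) = 6.667 servings → $8.33.
eggs + peanut butter with both targets exact would need a negative amount; discard.
eggs + spinach with both tight: 1.982 servings and 1.382 servings → $3.02.
peanut butter + spinach with both tight: 2.953 servings and 0.76 servings → $2.57.
The minimum over all feasible corners is $2.57.

$2.57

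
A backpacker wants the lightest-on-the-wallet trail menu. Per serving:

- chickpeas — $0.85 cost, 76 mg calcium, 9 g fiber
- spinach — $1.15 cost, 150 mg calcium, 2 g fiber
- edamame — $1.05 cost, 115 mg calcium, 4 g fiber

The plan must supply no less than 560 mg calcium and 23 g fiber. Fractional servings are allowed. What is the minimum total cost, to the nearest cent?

This is a tiny linear program; its minimum lies at a vertex of the feasible set. List the vertices and price them.
chickpeas only: max(560/76, 23/9) = 7.368 servings → $6.26.
spinach only: max(560/150, 23/2) = 11.5 servings → $13.22.
edamame only: max(560/115, 23/4) = 5.75 servings → $6.04.
chickpeas + spinach with both tight: 1.945 servings and 2.748 servings → $4.81.
chickpeas + edamame with both tight: 0.554 servings and 4.503 servings → $5.20.
spinach + edamame with both targets exact would need a negative amount; discard.
So the least-cost plan costs $4.81.

$4.81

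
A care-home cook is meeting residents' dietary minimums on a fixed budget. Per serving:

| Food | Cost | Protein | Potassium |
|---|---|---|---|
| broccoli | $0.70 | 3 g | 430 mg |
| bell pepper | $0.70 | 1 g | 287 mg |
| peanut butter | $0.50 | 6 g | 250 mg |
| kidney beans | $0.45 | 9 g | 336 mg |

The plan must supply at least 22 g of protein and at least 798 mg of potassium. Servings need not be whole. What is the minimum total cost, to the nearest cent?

The cheapest plan sits at a corner of the feasible region — with two constraints it uses at most two foods.
broccoli only: max(22/3, 798/430) = 7.333 servings → $5.13.
bell pepper only: max(22/1, 798/287) = 22 servings → $15.40.
peanut butter only: max(22/6, 798/250) = 3.667 servings → $1.83.
kidney beans only: max(22/9, 798/336) = 2.444 servings → $1.10.
broccoli + bell pepper: intersection lies outside the first quadrant.
broccoli + peanut butter with both targets exact would need a negative amount; discard.
broccoli + kidney beans: intersection lies outside the first quadrant.
bell pepper + peanut butter: the both-tight solution has a negative serving — not a feasible corner.
bell pepper + kidney beans: the both-tight solution has a negative serving — not a feasible corner.
peanut butter + kidney beans with both targets exact would need a negative amount; discard.
Cheapest feasible corner: $1.10.

$1.10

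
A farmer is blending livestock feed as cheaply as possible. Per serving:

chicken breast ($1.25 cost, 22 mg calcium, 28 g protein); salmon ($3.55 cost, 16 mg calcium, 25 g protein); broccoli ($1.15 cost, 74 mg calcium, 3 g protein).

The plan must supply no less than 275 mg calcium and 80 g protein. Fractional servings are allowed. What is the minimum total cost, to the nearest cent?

With two linear requirements the optimum uses one or two foods; enumerate the corners.
chicken breast only: max(275/22, 80/28) = 12.5 servings → $15.62.
salmon only: max(275/16, 80/25) = 17.19 servings → $61.02.
broccoli only: max(275/74, 80/3) = 26.67 servings → $30.67.
chicken breast + salmon with both targets exact would need a negative amount; discard.
chicken breast + broccoli with both tight: 2.54 servings and 2.961 servings → $6.58.
salmon + broccoli with both tight: 2.827 servings and 3.105 servings → $13.61.
Cheapest feasible corner: $6.58.

$6.58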